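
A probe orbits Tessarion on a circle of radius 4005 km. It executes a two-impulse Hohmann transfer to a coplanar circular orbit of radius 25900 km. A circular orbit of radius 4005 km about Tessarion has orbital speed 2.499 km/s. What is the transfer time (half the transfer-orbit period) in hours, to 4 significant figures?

t = 10.09 hours

From the circular-orbit relation v² = μ/r at r = 4005 km: μ = v²r = (2.499)² × 4005 = 25011.2 km³/s².
Transfer-ellipse semi-major axis a_t = (r₁ + r₂)/2 = (4005 + 25900)/2 = 14952.5 km.
By Kepler's third law the transfer-orbit period is T = 2π√(a_t³/μ), so t = T/2 = 36320 s.
Converting: 36320 s ÷ 3600 s/hour = 10.09 hours.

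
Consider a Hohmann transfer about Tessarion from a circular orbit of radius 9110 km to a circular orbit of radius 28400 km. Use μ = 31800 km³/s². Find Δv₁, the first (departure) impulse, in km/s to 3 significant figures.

Δv₁ = 0.431 km/s

The Hohmann ellipse has a_t = (r₁ + r₂)/2 = 18755 km.
Circular speed at r = 9110 km: v_c = √(μ/r) = 1.8683 km/s.
Transfer-orbit speed at the same r (vis-viva, a = a_t): v_t = √[μ(2/r − 1/a_t)] = 2.2991 km/s.
Δv₁ = |v_t − v_c| = |2.2991 − 1.8683| = 0.4308 km/s.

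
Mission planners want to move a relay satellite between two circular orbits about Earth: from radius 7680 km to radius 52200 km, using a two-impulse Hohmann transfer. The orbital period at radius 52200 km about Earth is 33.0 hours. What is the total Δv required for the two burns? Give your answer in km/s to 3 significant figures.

Δv = 3.67 km/s

From Kepler's third law T² = 4π²r³/μ at r = 52200 km, T = 33.0 hours = 33.0 × 3600 s = 1.188×10^5 s: μ = 4π²r³/T² = 3.97867×10^5 km³/s².
Transfer-ellipse semi-major axis a_t = (r₁ + r₂)/2 = (7680 + 52200)/2 = 29940 km.
At r₁ the circular-orbit speed is v₁ = √(μ/r₁) = 7.198 km/s.
Transfer-orbit speed at r₁ (vis-viva equation): v_p = √[μ(2/r₁ − 1/a_t)] = 9.504 km/s.
First burn Δv₁ = |v_p − v₁| = 2.306 km/s.
At r₂, v₂ = √(μ/r₂) = 2.761 km/s.
Transfer-orbit speed at r₂: v_a = √[μ(2/r₂ − 1/a_t)] = 1.398 km/s.
Second burn Δv₂ = |v₂ − v_a| = 1.363 km/s.
Δv = Δv₁ + Δv₂ = 2.306 + 1.363 = 3.669 km/s.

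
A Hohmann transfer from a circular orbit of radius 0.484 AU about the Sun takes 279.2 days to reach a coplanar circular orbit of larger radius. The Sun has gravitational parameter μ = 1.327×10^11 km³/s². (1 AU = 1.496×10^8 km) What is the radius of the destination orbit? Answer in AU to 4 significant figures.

In km: r₁ = 0.484 × 1.496×10^8 = 7.24064×10^7 km.
Transfer time t = 279.2 days = 2.412288×10^7 s, and t = π√(a_t³/μ).
So a_t = (μ t²/π²)^(1/3) = (1.327×10^11 × (2.412288×10^7)² / π²)^(1/3) = 1.9852×10^8 km.
Since a_t = (r₁ + r₂)/2, r₂ = 2a_t − r₁ = 2×1.9852×10^8 − 7.24064×10^7 = 3.246336×10^8 km.
In AU: r₂ = 3.246336×10^8 / 1.496×10^8 = 2.170 AU.

r₂ = 2.170 AU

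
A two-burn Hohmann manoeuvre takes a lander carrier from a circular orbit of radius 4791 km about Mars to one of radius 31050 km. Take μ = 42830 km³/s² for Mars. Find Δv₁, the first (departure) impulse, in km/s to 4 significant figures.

Semi-major axis of the transfer orbit: a_t = (4791 + 31050)/2 = 17920.5 km.
On the circular orbit at r = 4791 km, v_c = √(μ/r) = 2.98993 km/s.
Transfer-orbit speed at the same r (vis-viva, a = a_t): v_t = √[μ(2/r − 1/a_t)] = 3.93565 km/s.
Δv₁ = |v_t − v_c| = |3.93565 − 2.98993| = 0.9457 km/s.

Δv₁ = 0.9457 km/s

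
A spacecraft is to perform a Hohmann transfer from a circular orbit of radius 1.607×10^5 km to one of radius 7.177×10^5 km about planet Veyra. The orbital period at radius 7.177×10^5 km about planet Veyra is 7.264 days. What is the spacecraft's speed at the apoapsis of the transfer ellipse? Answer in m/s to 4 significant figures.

v = 4346 m/s

From Kepler's third law T² = 4π²r³/μ at r = 7.177×10^5 km, T = 7.264 days = 7.264 × 86400 s = 6.276096×10^5 s: μ = 4π²r³/T² = 3.70518×10^7 km³/s².
The Hohmann ellipse has a_t = (r₁ + r₂)/2 = 4.392×10^5 km.
The apoapsis of the transfer ellipse is at r = 7.177×10^5 km.
Applying v² = μ(2/r − 1/a_t): v = 4.346 km/s.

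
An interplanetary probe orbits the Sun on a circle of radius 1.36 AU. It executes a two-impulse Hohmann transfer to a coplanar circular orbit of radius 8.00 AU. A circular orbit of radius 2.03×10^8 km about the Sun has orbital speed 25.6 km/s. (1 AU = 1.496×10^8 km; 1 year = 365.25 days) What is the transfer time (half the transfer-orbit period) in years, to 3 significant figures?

t = 5.06 years

From the circular-orbit relation v² = μ/r at r = 2.03×10^8 km: μ = v²r = (25.6)² × 2.03×10^8 = 1.33038×10^11 km³/s².
In km: r₁ = 1.36 × 1.496×10^8 = 2.03456×10^8 km; r₂ = 8.00 × 1.496×10^8 = 1.1968×10^9 km.
The Hohmann ellipse has a_t = (r₁ + r₂)/2 = 7.00128×10^8 km.
By Kepler's third law the transfer-orbit period is T = 2π√(a_t³/μ), so t = T/2 = 1.596×10^8 s.
Converting: 1.596×10^8 s ÷ 3.15576×10^7 s/year (365.25 × 86400) = 5.06 years.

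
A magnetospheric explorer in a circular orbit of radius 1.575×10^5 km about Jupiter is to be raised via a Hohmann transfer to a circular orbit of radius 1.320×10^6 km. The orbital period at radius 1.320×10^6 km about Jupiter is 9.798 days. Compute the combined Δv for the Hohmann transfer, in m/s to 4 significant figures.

Δv = 14820 m/s

From Kepler's third law T² = 4π²r³/μ at r = 1.320×10^6 km, T = 9.798 days = 9.798 × 86400 s = 8.465472×10^5 s: μ = 4π²r³/T² = 1.26701×10^8 km³/s².
Semi-major axis of the transfer orbit: a_t = (1.575×10^5 + 1.320×10^6)/2 = 7.3875×10^5 km.
At r₁ the circular-orbit speed is v₁ = √(μ/r₁) = 28.36 km/s.
Transfer-orbit speed at r₁ (v² = μ(2/r − 1/a)): v_p = √[μ(2/r₁ − 1/a_t)] = 37.91 km/s.
First burn Δv₁ = |v_p − v₁| = 9.550 km/s.
Circular speed at r₂: v₂ = √(μ/r₂) = 9.79721 km/s.
Transfer-orbit speed at r₂: v_a = √[μ(2/r₂ − 1/a_t)] = 4.52370 km/s.
Second burn Δv₂ = |v₂ − v_a| = 5.274 km/s.
Δv = Δv₁ + Δv₂ = 9.550 + 5.274 = 14.82 km/s.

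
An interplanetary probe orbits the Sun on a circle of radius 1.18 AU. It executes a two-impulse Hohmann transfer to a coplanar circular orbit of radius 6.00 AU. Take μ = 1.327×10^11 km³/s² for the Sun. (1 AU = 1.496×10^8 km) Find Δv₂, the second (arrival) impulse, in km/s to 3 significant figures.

Δv₂ = 5.19 km/s

In km: r₁ = 1.18 × 1.496×10^8 = 1.76528×10^8 km; r₂ = 6.00 × 1.496×10^8 = 8.976×10^8 km.
Transfer-ellipse semi-major axis a_t = (r₁ + r₂)/2 = (1.76528×10^8 + 8.976×10^8)/2 = 5.37064×10^8 km.
Circular speed at r = 8.976×10^8 km: v_c = √(μ/r) = 12.159 km/s.
Vis-viva on the transfer ellipse at r = 8.976×10^8 km gives v_t = √[μ(2/r − 1/a_t)] = 6.9709 km/s.
Δv₂ = |v_t − v_c| = |6.9709 − 12.159| = 5.188 km/s.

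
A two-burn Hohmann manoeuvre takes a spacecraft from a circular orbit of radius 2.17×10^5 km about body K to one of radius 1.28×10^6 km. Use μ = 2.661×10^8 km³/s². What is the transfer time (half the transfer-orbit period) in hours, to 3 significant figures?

t = 34.6 hours

The Hohmann ellipse has a_t = (r₁ + r₂)/2 = 7.485×10^5 km.
Half the transfer-orbit period gives t = π√(a_t³/μ) = 1.247×10^5 s.
Converting: 1.247×10^5 s ÷ 3600 s/hour = 34.6 hours.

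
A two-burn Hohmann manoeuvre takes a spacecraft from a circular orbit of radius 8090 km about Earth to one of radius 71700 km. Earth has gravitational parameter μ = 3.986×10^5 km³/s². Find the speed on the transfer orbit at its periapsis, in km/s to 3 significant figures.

v = 9.41 km/s

Semi-major axis of the transfer orbit: a_t = (8090 + 71700)/2 = 39895 km.
The periapsis of the transfer ellipse is at r = 8090 km.
Vis-viva: v = √[μ(2/r − 1/a_t)] = √[3.986×10^5 × (2/8090 − 1/39895)] = 9.410 km/s.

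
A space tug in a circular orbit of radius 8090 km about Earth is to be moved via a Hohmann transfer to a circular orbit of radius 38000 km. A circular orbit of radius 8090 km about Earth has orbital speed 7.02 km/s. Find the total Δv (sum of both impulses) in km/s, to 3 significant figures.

Δv = 3.31 km/s

From the circular-orbit relation v² = μ/r at r = 8090 km: μ = v²r = (7.02)² × 8090 = 3.98678×10^5 km³/s².
The Hohmann ellipse has a_t = (r₁ + r₂)/2 = 23045 km.
Circular speed at r₁: v₁ = √(μ/r₁) = √(3.98678×10^5/8090) = 7.020 km/s.
On the transfer ellipse at r₁, v² = μ(2/r − 1/a) gives v_p = √[μ(2/r₁ − 1/a_t)] = 9.014 km/s.
First burn Δv₁ = |v_p − v₁| = 1.994 km/s.
Circular speed at r₂: v₂ = √(μ/r₂) = 3.239 km/s.
Transfer-orbit speed at r₂: v_a = √[μ(2/r₂ − 1/a_t)] = 1.919 km/s.
Second burn Δv₂ = |v₂ − v_a| = 1.320 km/s.
Total Δv = Δv₁ + Δv₂ = 3.314 km/s.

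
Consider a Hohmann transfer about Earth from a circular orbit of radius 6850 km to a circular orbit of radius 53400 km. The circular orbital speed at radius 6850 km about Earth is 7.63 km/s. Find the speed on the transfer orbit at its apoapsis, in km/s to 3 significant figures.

From the circular-orbit relation v² = μ/r at r = 6850 km: μ = v²r = (7.63)² × 6850 = 3.98786×10^5 km³/s².
The Hohmann ellipse has a_t = (r₁ + r₂)/2 = 30125 km.
At apoapsis, r = 53400 km.
Applying v² = μ(2/r − 1/a_t): v = 1.303 km/s.

v = 1.30 km/s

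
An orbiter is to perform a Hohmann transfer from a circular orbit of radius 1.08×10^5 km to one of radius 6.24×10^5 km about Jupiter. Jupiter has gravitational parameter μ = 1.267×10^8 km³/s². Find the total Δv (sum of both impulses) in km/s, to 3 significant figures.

Transfer-ellipse semi-major axis a_t = (r₁ + r₂)/2 = (1.080×10^5 + 6.240×10^5)/2 = 3.660×10^5 km.
Circular speed at r₁: v₁ = √(μ/r₁) = √(1.267×10^8/1.080×10^5) = 34.25 km/s.
Transfer-orbit speed at r₁ (v² = μ(2/r − 1/a)): v_p = √[μ(2/r₁ − 1/a_t)] = 44.72 km/s.
First burn Δv₁ = |v_p − v₁| = 10.47 km/s.
At r₂, v₂ = √(μ/r₂) = 14.2494 km/s.
Transfer-orbit speed at r₂: v_a = √[μ(2/r₂ − 1/a_t)] = 7.74047 km/s.
Second burn Δv₂ = |v₂ − v_a| = 6.509 km/s.
Total Δv = Δv₁ + Δv₂ = 16.98 km/s.

Δv = 17.0 km/s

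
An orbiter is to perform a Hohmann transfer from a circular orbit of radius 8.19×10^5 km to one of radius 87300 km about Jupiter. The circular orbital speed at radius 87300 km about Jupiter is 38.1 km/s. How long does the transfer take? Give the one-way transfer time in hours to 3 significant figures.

From the circular-orbit relation v² = μ/r at r = 87300 km: μ = v²r = (38.1)² × 87300 = 1.26726×10^8 km³/s².
Semi-major axis of the transfer orbit: a_t = (8.190×10^5 + 87300)/2 = 4.5315×10^5 km.
By Kepler's third law the transfer-orbit period is T = 2π√(a_t³/μ), so t = T/2 = 85130 s.
Converting: 85130 s ÷ 3600 s/hour = 23.6 hours.

t = 23.6 hours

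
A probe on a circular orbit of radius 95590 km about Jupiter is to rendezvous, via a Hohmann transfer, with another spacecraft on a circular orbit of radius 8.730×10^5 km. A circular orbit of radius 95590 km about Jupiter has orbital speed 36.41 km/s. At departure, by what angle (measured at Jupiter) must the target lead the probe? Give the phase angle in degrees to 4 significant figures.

From the circular-orbit relation v² = μ/r at r = 95590 km: μ = v²r = (36.41)² × 95590 = 1.26723×10^8 km³/s².
The Hohmann ellipse has a_t = (r₁ + r₂)/2 = 4.84295×10^5 km.
The half-period of the transfer ellipse is t = π√(a_t³/μ) = 94060 s.
The target's mean motion on its circular orbit is ω₂ = √(μ/r₂³) = 1.380×10^-5 rad/s.
Angle swept by the target during transfer: ω₂·t = 1.298 rad = 74.37°.
The probe traverses 180° on the transfer ellipse, so the target must lead by 180° − 74.37° = 105.6°.

φ = 105.6°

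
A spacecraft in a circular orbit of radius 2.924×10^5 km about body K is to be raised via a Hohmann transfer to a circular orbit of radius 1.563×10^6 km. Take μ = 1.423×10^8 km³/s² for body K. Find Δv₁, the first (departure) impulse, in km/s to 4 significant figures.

Δv₁ = 6.574 km/s

The Hohmann ellipse has a_t = (r₁ + r₂)/2 = 9.277×10^5 km.
Circular speed at r = 2.924×10^5 km: v_c = √(μ/r) = 22.060 km/s.
Vis-viva on the transfer ellipse at r = 2.924×10^5 km gives v_t = √[μ(2/r − 1/a_t)] = 28.634 km/s.
Δv₁ = |v_t − v_c| = |28.634 − 22.060| = 6.574 km/s.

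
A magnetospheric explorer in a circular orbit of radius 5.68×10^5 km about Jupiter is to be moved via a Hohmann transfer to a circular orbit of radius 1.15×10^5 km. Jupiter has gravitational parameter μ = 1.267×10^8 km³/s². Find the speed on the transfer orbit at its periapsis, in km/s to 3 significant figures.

Semi-major axis of the transfer orbit: a_t = (5.680×10^5 + 1.150×10^5)/2 = 3.415×10^5 km.
At periapsis, r = 1.150×10^5 km.
Applying v² = μ(2/r − 1/a_t): v = 42.81 km/s.

v = 42.8 km/s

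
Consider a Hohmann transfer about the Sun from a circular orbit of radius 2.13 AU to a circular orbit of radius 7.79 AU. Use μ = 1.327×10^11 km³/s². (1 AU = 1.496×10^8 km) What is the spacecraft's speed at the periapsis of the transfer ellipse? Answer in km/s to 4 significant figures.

v = 25.57 km/s

In km: r₁ = 2.13 × 1.496×10^8 = 3.18648×10^8 km; r₂ = 7.79 × 1.496×10^8 = 1.165384×10^9 km.
The Hohmann ellipse has a_t = (r₁ + r₂)/2 = 7.42016×10^8 km.
At periapsis, r = 3.18648×10^8 km.
Applying v² = μ(2/r − 1/a_t): v = 25.57 km/s.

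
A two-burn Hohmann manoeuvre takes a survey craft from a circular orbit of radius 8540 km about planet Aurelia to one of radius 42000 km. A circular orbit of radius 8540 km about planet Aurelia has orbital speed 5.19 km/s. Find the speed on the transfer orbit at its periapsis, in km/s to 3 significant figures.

From the circular-orbit relation v² = μ/r at r = 8540 km: μ = v²r = (5.19)² × 8540 = 2.30034×10^5 km³/s².
Semi-major axis of the transfer orbit: a_t = (8540 + 42000)/2 = 25270 km.
At periapsis, r = 8540 km.
Vis-viva: v = √[μ(2/r − 1/a_t)] = √[2.30034×10^5 × (2/8540 − 1/25270)] = 6.691 km/s.

v = 6.69 km/s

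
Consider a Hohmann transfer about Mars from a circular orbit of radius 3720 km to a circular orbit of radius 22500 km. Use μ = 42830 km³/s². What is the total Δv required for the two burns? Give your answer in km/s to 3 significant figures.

The Hohmann ellipse has a_t = (r₁ + r₂)/2 = 13110 km.
Circular speed at r₁: v₁ = √(μ/r₁) = √(42830/3720) = 3.393 km/s.
On the transfer ellipse at r₁, v² = μ(2/r − 1/a) gives v_p = √[μ(2/r₁ − 1/a_t)] = 4.445 km/s.
First burn Δv₁ = |v_p − v₁| = 1.052 km/s.
Circular speed at r₂: v₂ = √(μ/r₂) = 1.3797 km/s.
Transfer-orbit speed at r₂: v_a = √[μ(2/r₂ − 1/a_t)] = 0.73494 km/s.
Second burn Δv₂ = |v₂ − v_a| = 0.6448 km/s.
Total Δv = Δv₁ + Δv₂ = 1.697 km/s.

Δv = 1.70 km/s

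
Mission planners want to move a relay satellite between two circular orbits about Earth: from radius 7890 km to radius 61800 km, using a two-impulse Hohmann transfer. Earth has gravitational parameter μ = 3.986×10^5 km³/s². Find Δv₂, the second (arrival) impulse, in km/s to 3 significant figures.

Δv₂ = 1.33 km/s

The Hohmann ellipse has a_t = (r₁ + r₂)/2 = 34845 km.
On the circular orbit at r = 61800 km, v_c = √(μ/r) = 2.5397 km/s.
Vis-viva on the transfer ellipse at r = 61800 km gives v_t = √[μ(2/r − 1/a_t)] = 1.2085 km/s.
Δv₂ = |v_t − v_c| = |1.2085 − 2.5397| = 1.331 km/s.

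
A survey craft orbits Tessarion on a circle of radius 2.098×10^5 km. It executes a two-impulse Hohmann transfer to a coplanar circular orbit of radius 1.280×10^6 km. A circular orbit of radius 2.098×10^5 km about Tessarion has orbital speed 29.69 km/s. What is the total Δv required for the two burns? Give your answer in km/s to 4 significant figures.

From the circular-orbit relation v² = μ/r at r = 2.098×10^5 km: μ = v²r = (29.69)² × 2.098×10^5 = 1.84938×10^8 km³/s².
Transfer-ellipse semi-major axis a_t = (r₁ + r₂)/2 = (2.098×10^5 + 1.280×10^6)/2 = 7.449×10^5 km.
Circular speed at r₁: v₁ = √(μ/r₁) = √(1.84938×10^8/2.098×10^5) = 29.690 km/s.
Transfer-orbit speed at r₁ (v² = μ(2/r − 1/a)): v_p = √[μ(2/r₁ − 1/a_t)] = 38.919 km/s.
First burn Δv₁ = |v_p − v₁| = 9.229 km/s.
At r₂, v₂ = √(μ/r₂) = 12.02 km/s.
Transfer-orbit speed at r₂: v_a = √[μ(2/r₂ − 1/a_t)] = 6.379 km/s.
Second burn Δv₂ = |v₂ − v_a| = 5.641 km/s.
Δv = Δv₁ + Δv₂ = 9.229 + 5.641 = 14.87 km/s.

Δv = 14.87 km/s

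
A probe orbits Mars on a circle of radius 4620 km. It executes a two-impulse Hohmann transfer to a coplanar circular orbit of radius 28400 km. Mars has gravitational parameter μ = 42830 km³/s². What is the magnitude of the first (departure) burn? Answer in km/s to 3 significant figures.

Δv₁ = 0.949 km/s

The Hohmann ellipse has a_t = (r₁ + r₂)/2 = 16510 km.
Circular speed at r = 4620 km: v_c = √(μ/r) = 3.0448 km/s.
Vis-viva on the transfer ellipse at r = 4620 km gives v_t = √[μ(2/r − 1/a_t)] = 3.9934 km/s.
Δv₁ = |v_t − v_c| = |3.9934 − 3.0448| = 0.9486 km/s.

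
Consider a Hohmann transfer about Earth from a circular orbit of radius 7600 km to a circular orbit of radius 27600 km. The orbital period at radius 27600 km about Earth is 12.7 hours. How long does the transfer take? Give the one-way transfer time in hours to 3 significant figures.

From Kepler's third law T² = 4π²r³/μ at r = 27600 km, T = 12.7 hours = 12.7 × 3600 s = 45720 s: μ = 4π²r³/T² = 3.97077×10^5 km³/s².
Semi-major axis of the transfer orbit: a_t = (7600 + 27600)/2 = 17600 km.
By Kepler's third law the transfer-orbit period is T = 2π√(a_t³/μ), so t = T/2 = 11640 s.
Converting: 11640 s ÷ 3600 s/hour = 3.23 hours.

t = 3.23 hours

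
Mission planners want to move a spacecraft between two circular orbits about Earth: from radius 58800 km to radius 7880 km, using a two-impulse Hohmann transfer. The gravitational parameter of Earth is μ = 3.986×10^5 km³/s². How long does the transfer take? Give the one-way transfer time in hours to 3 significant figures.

t = 8.41 hours

Semi-major axis of the transfer orbit: a_t = (58800 + 7880)/2 = 33340 km.
Transfer time t = π√(a_t³/μ) = π√((33340)³ / 3.986×10^5) = 30290 s.
Converting: 30290 s ÷ 3600 s/hour = 8.41 hours.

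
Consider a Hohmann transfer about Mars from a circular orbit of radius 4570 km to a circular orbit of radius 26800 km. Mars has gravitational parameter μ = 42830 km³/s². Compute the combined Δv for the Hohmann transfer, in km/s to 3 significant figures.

Transfer-ellipse semi-major axis a_t = (r₁ + r₂)/2 = (4570 + 26800)/2 = 15685 km.
Circular speed at r₁: v₁ = √(μ/r₁) = √(42830/4570) = 3.0614 km/s.
Transfer-orbit speed at r₁ (vis-viva equation): v_p = √[μ(2/r₁ − 1/a_t)] = 4.0017 km/s.
First burn Δv₁ = |v_p − v₁| = 0.9403 km/s.
At r₂, v₂ = √(μ/r₂) = 1.2642 km/s.
Transfer-orbit speed at r₂: v_a = √[μ(2/r₂ − 1/a_t)] = 0.68237 km/s.
Second burn Δv₂ = |v₂ − v_a| = 0.5818 km/s.
Δv = Δv₁ + Δv₂ = 0.9403 + 0.5818 = 1.522 km/s.

Δv = 1.52 km/s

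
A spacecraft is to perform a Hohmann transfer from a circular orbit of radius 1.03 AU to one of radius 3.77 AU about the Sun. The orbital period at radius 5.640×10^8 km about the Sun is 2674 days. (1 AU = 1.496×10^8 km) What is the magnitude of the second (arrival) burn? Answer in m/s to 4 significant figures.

From Kepler's third law T² = 4π²r³/μ at r = 5.640×10^8 km, T = 2674 days = 2674 × 86400 s = 2.310336×10^8 s: μ = 4π²r³/T² = 1.32693×10^11 km³/s².
In km: r₁ = 1.03 × 1.496×10^8 = 1.54088×10^8 km; r₂ = 3.77 × 1.496×10^8 = 5.63992×10^8 km.
Semi-major axis of the transfer orbit: a_t = (1.54088×10^8 + 5.63992×10^8)/2 = 3.5904×10^8 km.
Circular speed at r = 5.63992×10^8 km: v_c = √(μ/r) = 15.34 km/s.
Vis-viva on the transfer ellipse at r = 5.63992×10^8 km gives v_t = √[μ(2/r − 1/a_t)] = 10.05 km/s.
Δv₂ = |v_t − v_c| = |10.05 − 15.34| = 5.290 km/s.

Δv₂ = 5290 m/s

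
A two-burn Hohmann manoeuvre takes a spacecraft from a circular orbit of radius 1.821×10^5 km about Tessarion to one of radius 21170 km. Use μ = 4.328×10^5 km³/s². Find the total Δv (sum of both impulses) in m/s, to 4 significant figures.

The Hohmann ellipse has a_t = (r₁ + r₂)/2 = 1.01635×10^5 km.
Circular speed at r₁: v₁ = √(μ/r₁) = √(4.328×10^5/1.821×10^5) = 1.5417 km/s.
On the transfer ellipse at r₁, vis-viva equation gives v_a = √[μ(2/r₁ − 1/a_t)] = 0.70360 km/s.
First burn Δv₁ = |v_a − v₁| = 0.8381 km/s.
At r₂, v₂ = √(μ/r₂) = 4.5215 km/s.
Transfer-orbit speed at r₂: v_p = √[μ(2/r₂ − 1/a_t)] = 6.0522 km/s.
Second burn Δv₂ = |v₂ − v_p| = 1.531 km/s.
Total Δv = Δv₁ + Δv₂ = 2.369 km/s.

Δv = 2369 m/s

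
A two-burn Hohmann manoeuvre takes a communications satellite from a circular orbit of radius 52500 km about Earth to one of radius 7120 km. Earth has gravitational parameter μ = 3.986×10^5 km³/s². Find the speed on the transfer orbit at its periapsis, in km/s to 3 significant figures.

v = 9.93 km/s

The Hohmann ellipse has a_t = (r₁ + r₂)/2 = 29810 km.
The periapsis of the transfer ellipse is at r = 7120 km.
Applying v² = μ(2/r − 1/a_t): v = 9.929 km/s.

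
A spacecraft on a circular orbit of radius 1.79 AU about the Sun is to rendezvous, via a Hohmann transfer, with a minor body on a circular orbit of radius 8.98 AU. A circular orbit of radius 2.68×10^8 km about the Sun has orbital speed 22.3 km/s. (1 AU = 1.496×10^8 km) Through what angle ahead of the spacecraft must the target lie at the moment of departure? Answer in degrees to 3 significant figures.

From the circular-orbit relation v² = μ/r at r = 2.68×10^8 km: μ = v²r = (22.3)² × 2.68×10^8 = 1.33274×10^11 km³/s².
In km: r₁ = 1.79 × 1.496×10^8 = 2.67784×10^8 km; r₂ = 8.98 × 1.496×10^8 = 1.343408×10^9 km.
Semi-major axis of the transfer orbit: a_t = (2.67784×10^8 + 1.343408×10^9)/2 = 8.05596×10^8 km.
Transfer time t = π√(a_t³/μ) = 1.968×10^8 s.
Target angular speed ω₂ = √(μ/r₂³) = 7.414×10^-9 rad/s.
Angle swept by the target during transfer: ω₂·t = 1.459 rad = 83.59°.
The spacecraft traverses 180° on the transfer ellipse, so the target must lead by 180° − 83.59° = 96.4°.

φ = 96.4°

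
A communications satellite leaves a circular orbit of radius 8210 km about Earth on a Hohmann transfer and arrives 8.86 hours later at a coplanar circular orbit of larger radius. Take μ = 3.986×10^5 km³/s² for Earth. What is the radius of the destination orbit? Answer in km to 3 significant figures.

r₂ = 60800 km

Transfer time t = 8.86 hours = 31896 s, and t = π√(a_t³/μ).
So a_t = (μ t²/π²)^(1/3) = (3.986×10^5 × (31896)² / π²)^(1/3) = 34507 km.
Since a_t = (r₁ + r₂)/2, r₂ = 2a_t − r₁ = 2×34507 − 8210 = 60804 km.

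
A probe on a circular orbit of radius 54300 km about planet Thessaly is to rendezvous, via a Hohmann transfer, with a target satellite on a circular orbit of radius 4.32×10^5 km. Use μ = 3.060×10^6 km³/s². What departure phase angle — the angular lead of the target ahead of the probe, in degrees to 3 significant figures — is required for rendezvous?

The Hohmann ellipse has a_t = (r₁ + r₂)/2 = 2.4315×10^5 km.
The half-period of the transfer ellipse is t = π√(a_t³/μ) = 2.1533×10^5 s.
Target angular speed ω₂ = √(μ/r₂³) = 6.1608×10^-6 rad/s.
Angle swept by the target during transfer: ω₂·t = 1.3266 rad = 76.01°.
The probe traverses 180° on the transfer ellipse, so the target must lead by 180° − 76.01° = 104°.

φ = 104°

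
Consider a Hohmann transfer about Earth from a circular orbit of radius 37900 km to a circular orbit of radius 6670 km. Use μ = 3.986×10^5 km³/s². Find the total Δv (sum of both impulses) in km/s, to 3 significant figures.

Transfer-ellipse semi-major axis a_t = (r₁ + r₂)/2 = (37900 + 6670)/2 = 22285 km.
Circular speed at r₁: v₁ = √(μ/r₁) = √(3.986×10^5/37900) = 3.243 km/s.
Transfer-orbit speed at r₁ (v² = μ(2/r − 1/a)): v_a = √[μ(2/r₁ − 1/a_t)] = 1.774 km/s.
First burn Δv₁ = |v_a − v₁| = 1.469 km/s.
At r₂, v₂ = √(μ/r₂) = 7.73047 km/s.
Transfer-orbit speed at r₂: v_p = √[μ(2/r₂ − 1/a_t)] = 10.0814 km/s.
Second burn Δv₂ = |v₂ − v_p| = 2.351 km/s.
Δv = Δv₁ + Δv₂ = 1.469 + 2.351 = 3.820 km/s.

Δv = 3.82 km/s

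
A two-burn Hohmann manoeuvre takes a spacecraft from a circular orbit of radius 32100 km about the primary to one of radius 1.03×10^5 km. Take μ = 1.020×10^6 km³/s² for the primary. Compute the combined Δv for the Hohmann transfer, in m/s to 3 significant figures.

The Hohmann ellipse has a_t = (r₁ + r₂)/2 = 67550 km.
At r₁ the circular-orbit speed is v₁ = √(μ/r₁) = 5.6370 km/s.
Transfer-orbit speed at r₁ (v² = μ(2/r − 1/a)): v_p = √[μ(2/r₁ − 1/a_t)] = 6.9607 km/s.
First burn Δv₁ = |v_p − v₁| = 1.3237 km/s.
Circular speed at r₂: v₂ = √(μ/r₂) = 3.14689 km/s.
Transfer-orbit speed at r₂: v_a = √[μ(2/r₂ − 1/a_t)] = 2.16931 km/s.
Second burn Δv₂ = |v₂ − v_a| = 0.97758 km/s.
Total Δv = Δv₁ + Δv₂ = 2.301 km/s.

Δv = 2300 m/s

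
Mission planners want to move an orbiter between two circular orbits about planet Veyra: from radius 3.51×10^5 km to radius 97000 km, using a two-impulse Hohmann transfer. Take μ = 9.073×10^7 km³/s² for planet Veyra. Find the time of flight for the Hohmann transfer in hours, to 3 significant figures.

t = 9.71 hours

The Hohmann ellipse has a_t = (r₁ + r₂)/2 = 2.240×10^5 km.
Half the transfer-orbit period gives t = π√(a_t³/μ) = 34970 s.
Converting: 34970 s ÷ 3600 s/hour = 9.71 hours.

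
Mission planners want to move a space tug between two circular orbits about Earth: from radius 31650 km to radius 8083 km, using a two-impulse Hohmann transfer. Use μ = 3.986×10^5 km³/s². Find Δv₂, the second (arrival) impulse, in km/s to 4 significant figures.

Δv₂ = 1.841 km/s

The Hohmann ellipse has a_t = (r₁ + r₂)/2 = 19866.5 km.
Circular speed at r = 8083 km: v_c = √(μ/r) = 7.0223 km/s.
Vis-viva on the transfer ellipse at r = 8083 km gives v_t = √[μ(2/r − 1/a_t)] = 8.8636 km/s.
Δv₂ = |v_t − v_c| = |8.8636 − 7.0223| = 1.841 km/s.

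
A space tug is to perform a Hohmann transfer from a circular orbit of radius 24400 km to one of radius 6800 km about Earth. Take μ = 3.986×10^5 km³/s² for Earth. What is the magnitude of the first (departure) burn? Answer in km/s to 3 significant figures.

The Hohmann ellipse has a_t = (r₁ + r₂)/2 = 15600 km.
On the circular orbit at r = 24400 km, v_c = √(μ/r) = 4.0418 km/s.
Vis-viva on the transfer ellipse at r = 24400 km gives v_t = √[μ(2/r − 1/a_t)] = 2.6685 km/s.
Δv₁ = |v_t − v_c| = |2.6685 − 4.0418| = 1.373 km/s.

Δv₁ = 1.37 km/s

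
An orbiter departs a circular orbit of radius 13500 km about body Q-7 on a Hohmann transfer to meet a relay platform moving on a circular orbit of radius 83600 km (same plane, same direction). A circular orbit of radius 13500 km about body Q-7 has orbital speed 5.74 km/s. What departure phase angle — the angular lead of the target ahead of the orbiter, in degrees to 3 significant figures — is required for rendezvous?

From the circular-orbit relation v² = μ/r at r = 13500 km: μ = v²r = (5.74)² × 13500 = 4.44793×10^5 km³/s².
Semi-major axis of the transfer orbit: a_t = (13500 + 83600)/2 = 48550 km.
The half-period of the transfer ellipse is t = π√(a_t³/μ) = 50391.23 s.
The target's mean motion on its circular orbit is ω₂ = √(μ/r₂³) = 2.759112×10^-5 rad/s.
Angle swept by the target during transfer: ω₂·t = 1.3904 rad = 79.66°.
The orbiter traverses 180° on the transfer ellipse, so the target must lead by 180° − 79.66° = 100°.

φ = 100°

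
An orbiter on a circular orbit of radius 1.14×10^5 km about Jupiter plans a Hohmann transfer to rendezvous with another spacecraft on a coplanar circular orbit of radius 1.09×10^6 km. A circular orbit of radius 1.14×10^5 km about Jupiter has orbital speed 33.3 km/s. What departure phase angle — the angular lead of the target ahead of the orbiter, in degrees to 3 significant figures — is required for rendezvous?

φ = 106°

From the circular-orbit relation v² = μ/r at r = 1.14×10^5 km: μ = v²r = (33.3)² × 1.14×10^5 = 1.26413×10^8 km³/s².
The Hohmann ellipse has a_t = (r₁ + r₂)/2 = 6.020×10^5 km.
The half-period of the transfer ellipse is t = π√(a_t³/μ) = 1.305113×10^5 s.
The target's mean motion on its circular orbit is ω₂ = √(μ/r₂³) = 9.879999×10^-6 rad/s.
Angle swept by the target during transfer: ω₂·t = 1.2895 rad = 73.88°.
The orbiter traverses 180° on the transfer ellipse, so the target must lead by 180° − 73.88° = 106°.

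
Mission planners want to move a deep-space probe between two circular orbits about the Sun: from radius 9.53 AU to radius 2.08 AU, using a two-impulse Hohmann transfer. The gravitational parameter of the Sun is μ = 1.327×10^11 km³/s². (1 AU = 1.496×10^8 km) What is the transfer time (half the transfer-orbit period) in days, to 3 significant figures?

t = 2550 days

In km: r₁ = 9.53 × 1.496×10^8 = 1.425688×10^9 km; r₂ = 2.08 × 1.496×10^8 = 3.11168×10^8 km.
Transfer-ellipse semi-major axis a_t = (r₁ + r₂)/2 = (1.425688×10^9 + 3.11168×10^8)/2 = 8.68428×10^8 km.
Transfer time t = π√(a_t³/μ) = π√((8.68428×10^8)³ / 1.327×10^11) = 2.207×10^8 s.
Converting: 2.207×10^8 s ÷ 86400 s/day = 2550 days.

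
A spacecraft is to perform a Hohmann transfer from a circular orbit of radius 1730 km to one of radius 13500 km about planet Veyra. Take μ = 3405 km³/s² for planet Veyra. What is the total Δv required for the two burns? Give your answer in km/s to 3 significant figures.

Δv = 0.728 km/s

Transfer-ellipse semi-major axis a_t = (r₁ + r₂)/2 = (1730 + 13500)/2 = 7615 km.
At r₁ the circular-orbit speed is v₁ = √(μ/r₁) = 1.40293 km/s.
Transfer-orbit speed at r₁ (v² = μ(2/r − 1/a)): v_p = √[μ(2/r₁ − 1/a_t)] = 1.86796 km/s.
First burn Δv₁ = |v_p − v₁| = 0.46503 km/s.
Circular speed at r₂: v₂ = √(μ/r₂) = 0.50222 km/s.
Transfer-orbit speed at r₂: v_a = √[μ(2/r₂ − 1/a_t)] = 0.23938 km/s.
Second burn Δv₂ = |v₂ − v_a| = 0.26284 km/s.
Total Δv = Δv₁ + Δv₂ = 0.7279 km/s.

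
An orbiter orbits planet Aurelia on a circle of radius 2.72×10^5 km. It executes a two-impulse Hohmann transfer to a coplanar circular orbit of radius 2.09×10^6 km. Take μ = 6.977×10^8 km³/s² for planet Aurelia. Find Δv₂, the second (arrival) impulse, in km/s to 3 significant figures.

Δv₂ = 9.50 km/s

The Hohmann ellipse has a_t = (r₁ + r₂)/2 = 1.181×10^6 km.
On the circular orbit at r = 2.090×10^6 km, v_c = √(μ/r) = 18.271 km/s.
Vis-viva on the transfer ellipse at r = 2.090×10^6 km gives v_t = √[μ(2/r − 1/a_t)] = 8.7684 km/s.
Δv₂ = |v_t − v_c| = |8.7684 − 18.271| = 9.503 km/s.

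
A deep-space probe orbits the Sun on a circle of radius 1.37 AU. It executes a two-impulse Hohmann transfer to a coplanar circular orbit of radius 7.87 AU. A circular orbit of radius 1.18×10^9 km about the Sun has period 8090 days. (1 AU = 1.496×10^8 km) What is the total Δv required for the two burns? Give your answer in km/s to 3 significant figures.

From Kepler's third law T² = 4π²r³/μ at r = 1.18×10^9 km, T = 8090 days = 8090 × 86400 s = 6.98976×10^8 s: μ = 4π²r³/T² = 1.32764×10^11 km³/s².
In km: r₁ = 1.37 × 1.496×10^8 = 2.04952×10^8 km; r₂ = 7.87 × 1.496×10^8 = 1.177352×10^9 km.
The Hohmann ellipse has a_t = (r₁ + r₂)/2 = 6.91152×10^8 km.
Circular speed at r₁: v₁ = √(μ/r₁) = √(1.32764×10^11/2.04952×10^8) = 25.452 km/s.
On the transfer ellipse at r₁, v² = μ(2/r − 1/a) gives v_p = √[μ(2/r₁ − 1/a_t)] = 33.219 km/s.
First burn Δv₁ = |v_p − v₁| = 7.767 km/s.
At r₂, v₂ = √(μ/r₂) = 10.619 km/s.
Transfer-orbit speed at r₂: v_a = √[μ(2/r₂ − 1/a_t)] = 5.7826 km/s.
Second burn Δv₂ = |v₂ − v_a| = 4.836 km/s.
Total Δv = Δv₁ + Δv₂ = 12.60 km/s.

Δv = 12.6 km/s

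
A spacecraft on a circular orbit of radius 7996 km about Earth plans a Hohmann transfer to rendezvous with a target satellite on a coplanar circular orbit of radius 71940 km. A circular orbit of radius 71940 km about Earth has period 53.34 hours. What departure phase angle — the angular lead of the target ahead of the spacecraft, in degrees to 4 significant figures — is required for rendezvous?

From Kepler's third law T² = 4π²r³/μ at r = 71940 km, T = 53.34 hours = 53.34 × 3600 s = 1.92024×10^5 s: μ = 4π²r³/T² = 3.98621×10^5 km³/s².
The Hohmann ellipse has a_t = (r₁ + r₂)/2 = 39968 km.
Transfer time t = π√(a_t³/μ) = 39760 s.
Target angular speed ω₂ = √(μ/r₂³) = 3.272×10^-5 rad/s.
Angle swept by the target during transfer: ω₂·t = 1.301 rad = 74.54°.
Arrival is 180° from departure on the ellipse, so φ = 180° − 74.54° = 105.5°.

φ = 105.5°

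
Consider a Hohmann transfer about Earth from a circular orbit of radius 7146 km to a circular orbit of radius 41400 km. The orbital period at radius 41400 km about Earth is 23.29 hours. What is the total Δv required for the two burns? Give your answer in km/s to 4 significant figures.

From Kepler's third law T² = 4π²r³/μ at r = 41400 km, T = 23.29 hours = 23.29 × 3600 s = 83844 s: μ = 4π²r³/T² = 3.98489×10^5 km³/s².
Transfer-ellipse semi-major axis a_t = (r₁ + r₂)/2 = (7146 + 41400)/2 = 24273 km.
Circular speed at r₁: v₁ = √(μ/r₁) = √(3.98489×10^5/7146) = 7.4675 km/s.
On the transfer ellipse at r₁, vis-viva equation gives v_p = √[μ(2/r₁ − 1/a_t)] = 9.7525 km/s.
First burn Δv₁ = |v_p − v₁| = 2.285 km/s.
At r₂, v₂ = √(μ/r₂) = 3.102 km/s.
Transfer-orbit speed at r₂: v_a = √[μ(2/r₂ − 1/a_t)] = 1.683 km/s.
Second burn Δv₂ = |v₂ − v_a| = 1.419 km/s.
Total Δv = Δv₁ + Δv₂ = 3.704 km/s.

Δv = 3.704 km/s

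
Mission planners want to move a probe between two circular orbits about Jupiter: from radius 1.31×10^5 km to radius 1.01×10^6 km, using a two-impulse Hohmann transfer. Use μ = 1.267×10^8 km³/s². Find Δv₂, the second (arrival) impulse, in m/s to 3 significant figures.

The Hohmann ellipse has a_t = (r₁ + r₂)/2 = 5.705×10^5 km.
On the circular orbit at r = 1.010×10^6 km, v_c = √(μ/r) = 11.20 km/s.
Vis-viva on the transfer ellipse at r = 1.010×10^6 km gives v_t = √[μ(2/r − 1/a_t)] = 5.367 km/s.
Δv₂ = |v_t − v_c| = |5.367 − 11.20| = 5.833 km/s.

Δv₂ = 5830 m/s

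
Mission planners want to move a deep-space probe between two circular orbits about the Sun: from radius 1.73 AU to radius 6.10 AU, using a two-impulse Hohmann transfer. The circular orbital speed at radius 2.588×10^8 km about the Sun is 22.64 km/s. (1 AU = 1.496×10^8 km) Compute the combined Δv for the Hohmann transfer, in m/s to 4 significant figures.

From the circular-orbit relation v² = μ/r at r = 2.588×10^8 km: μ = v²r = (22.64)² × 2.588×10^8 = 1.32653×10^11 km³/s².
In km: r₁ = 1.73 × 1.496×10^8 = 2.58808×10^8 km; r₂ = 6.10 × 1.496×10^8 = 9.1256×10^8 km.
Semi-major axis of the transfer orbit: a_t = (2.58808×10^8 + 9.1256×10^8)/2 = 5.85684×10^8 km.
At r₁ the circular-orbit speed is v₁ = √(μ/r₁) = 22.64 km/s.
Transfer-orbit speed at r₁ (v² = μ(2/r − 1/a)): v_p = √[μ(2/r₁ − 1/a_t)] = 28.26 km/s.
First burn Δv₁ = |v_p − v₁| = 5.620 km/s.
At r₂, v₂ = √(μ/r₂) = 12.057 km/s.
Transfer-orbit speed at r₂: v_a = √[μ(2/r₂ − 1/a_t)] = 8.0147 km/s.
Second burn Δv₂ = |v₂ − v_a| = 4.042 km/s.
Δv = Δv₁ + Δv₂ = 5.620 + 4.042 = 9.662 km/s.

Δv = 9662 m/s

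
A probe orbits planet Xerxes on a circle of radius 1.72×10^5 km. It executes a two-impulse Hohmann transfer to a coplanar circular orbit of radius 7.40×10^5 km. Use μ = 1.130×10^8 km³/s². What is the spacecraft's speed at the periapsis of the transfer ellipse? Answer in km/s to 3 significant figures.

v = 32.7 km/s

Semi-major axis of the transfer orbit: a_t = (1.720×10^5 + 7.400×10^5)/2 = 4.560×10^5 km.
The periapsis of the transfer ellipse is at r = 1.720×10^5 km.
Vis-viva: v = √[μ(2/r − 1/a_t)] = √[1.130×10^8 × (2/1.720×10^5 − 1/4.560×10^5)] = 32.65 km/s.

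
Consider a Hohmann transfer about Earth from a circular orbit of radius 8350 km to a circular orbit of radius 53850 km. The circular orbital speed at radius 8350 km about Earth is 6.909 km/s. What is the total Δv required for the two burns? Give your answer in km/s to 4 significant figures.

Δv = 3.493 km/s

From the circular-orbit relation v² = μ/r at r = 8350 km: μ = v²r = (6.909)² × 8350 = 3.98581×10^5 km³/s².
Transfer-ellipse semi-major axis a_t = (r₁ + r₂)/2 = (8350 + 53850)/2 = 31100 km.
Circular speed at r₁: v₁ = √(μ/r₁) = √(3.98581×10^5/8350) = 6.909 km/s.
On the transfer ellipse at r₁, v² = μ(2/r − 1/a) gives v_p = √[μ(2/r₁ − 1/a_t)] = 9.091 km/s.
First burn Δv₁ = |v_p − v₁| = 2.182 km/s.
At r₂, v₂ = √(μ/r₂) = 2.721 km/s.
Transfer-orbit speed at r₂: v_a = √[μ(2/r₂ − 1/a_t)] = 1.410 km/s.
Second burn Δv₂ = |v₂ − v_a| = 1.311 km/s.
Total Δv = Δv₁ + Δv₂ = 3.493 km/s.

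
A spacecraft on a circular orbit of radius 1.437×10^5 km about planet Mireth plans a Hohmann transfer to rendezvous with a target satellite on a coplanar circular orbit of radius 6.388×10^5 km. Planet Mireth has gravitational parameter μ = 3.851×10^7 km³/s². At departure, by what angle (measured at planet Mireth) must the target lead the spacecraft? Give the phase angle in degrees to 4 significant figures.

Semi-major axis of the transfer orbit: a_t = (1.437×10^5 + 6.388×10^5)/2 = 3.9125×10^5 km.
Transfer time t = π√(a_t³/μ) = 1.2389×10^5 s.
Target angular speed ω₂ = √(μ/r₂³) = 1.2155×10^-5 rad/s.
Angle swept by the target during transfer: ω₂·t = 1.5059 rad = 86.28°.
The spacecraft traverses 180° on the transfer ellipse, so the target must lead by 180° − 86.28° = 93.72°.

φ = 93.72°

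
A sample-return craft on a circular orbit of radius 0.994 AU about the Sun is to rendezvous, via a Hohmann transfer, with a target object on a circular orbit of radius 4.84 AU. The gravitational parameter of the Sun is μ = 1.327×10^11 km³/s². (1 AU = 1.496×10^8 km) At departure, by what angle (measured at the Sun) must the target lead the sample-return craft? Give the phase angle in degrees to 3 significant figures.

In km: r₁ = 0.994 × 1.496×10^8 = 1.487024×10^8 km; r₂ = 4.84 × 1.496×10^8 = 7.24064×10^8 km.
Semi-major axis of the transfer orbit: a_t = (1.487024×10^8 + 7.24064×10^8)/2 = 4.363832×10^8 km.
The half-period of the transfer ellipse is t = π√(a_t³/μ) = 7.862×10^7 s.
The target's mean motion on its circular orbit is ω₂ = √(μ/r₂³) = 1.870×10^-8 rad/s.
Angle swept by the target during transfer: ω₂·t = 1.470 rad = 84.22°.
Arrival is 180° from departure on the ellipse, so φ = 180° − 84.22° = 95.8°.

φ = 95.8°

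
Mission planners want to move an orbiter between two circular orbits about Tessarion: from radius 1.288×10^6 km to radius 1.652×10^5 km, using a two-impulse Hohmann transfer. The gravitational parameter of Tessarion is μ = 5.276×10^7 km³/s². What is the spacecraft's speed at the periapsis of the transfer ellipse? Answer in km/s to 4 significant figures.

v = 23.79 km/s

The Hohmann ellipse has a_t = (r₁ + r₂)/2 = 7.266×10^5 km.
The periapsis of the transfer ellipse is at r = 1.652×10^5 km.
Applying v² = μ(2/r − 1/a_t): v = 23.79 km/s.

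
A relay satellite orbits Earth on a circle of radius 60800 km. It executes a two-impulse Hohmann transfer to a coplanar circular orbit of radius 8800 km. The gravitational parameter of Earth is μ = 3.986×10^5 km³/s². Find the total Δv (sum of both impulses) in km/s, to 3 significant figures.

The Hohmann ellipse has a_t = (r₁ + r₂)/2 = 34800 km.
At r₁ the circular-orbit speed is v₁ = √(μ/r₁) = 2.5605 km/s.
Transfer-orbit speed at r₁ (vis-viva): v_a = √[μ(2/r₁ − 1/a_t)] = 1.2876 km/s.
First burn Δv₁ = |v_a − v₁| = 1.273 km/s.
At r₂, v₂ = √(μ/r₂) = 6.730 km/s.
Transfer-orbit speed at r₂: v_p = √[μ(2/r₂ − 1/a_t)] = 8.896 km/s.
Second burn Δv₂ = |v₂ − v_p| = 2.166 km/s.
Total Δv = Δv₁ + Δv₂ = 3.439 km/s.

Δv = 3.44 km/s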